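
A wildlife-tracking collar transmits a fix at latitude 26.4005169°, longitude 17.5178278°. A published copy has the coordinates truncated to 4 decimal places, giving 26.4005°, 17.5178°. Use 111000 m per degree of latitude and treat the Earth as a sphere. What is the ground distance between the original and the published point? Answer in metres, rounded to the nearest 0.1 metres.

3.3 metres

Δlat = 26.4005169 − 26.4005 = +0.0000169°; Δlon = 17.5178278 − 17.5178 = +0.0000278°.
North–south shift: 0.0000169 × 111000 = 1.8759 m.
East–west at this latitude: 0.0000278° × 111000 × cos 26.4005° ≈ 0.0000278 × 99423.6 = 2.76398 m.
Distance: √(1.8759² + 2.76398²) ≈ 3.34044 m.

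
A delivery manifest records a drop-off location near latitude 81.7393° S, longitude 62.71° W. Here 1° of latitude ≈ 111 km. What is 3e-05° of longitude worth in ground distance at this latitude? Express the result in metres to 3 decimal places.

0.478 metres

3e-05° of longitude at 81.7393° is 3e-05 × 111000 × cos 81.7393° ≈ 3e-05 × 15948.2 = 0.478446 m.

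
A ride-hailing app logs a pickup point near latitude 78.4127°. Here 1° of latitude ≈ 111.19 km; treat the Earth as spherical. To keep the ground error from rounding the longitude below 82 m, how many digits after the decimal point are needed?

At 78.4127° one degree of longitude covers 111190 × cos 78.4127° ≈ 111190 × 0.2009 ≈ 22333.7 m.
N decimal places → at most half a unit in the last place, 0.5 × 10⁻ᴺ° = 22333.7/2 × 10⁻ᴺ m.
Setting 11166.9 × 10⁻ᴺ ≤ 82 gives 10ᴺ ≥ 136.2, i.e. N ≥ 2.13.
So 3 decimal places suffice (11.2 m); 2 would allow up to 112 m.

3 decimal places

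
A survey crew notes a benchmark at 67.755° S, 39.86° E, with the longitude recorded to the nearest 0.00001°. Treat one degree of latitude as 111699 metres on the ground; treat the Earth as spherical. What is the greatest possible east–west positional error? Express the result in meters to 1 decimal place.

0.2 meters

Rounding to 5 decimal places leaves the longitude within ±5e-06° of the true value.
One degree of longitude at 67.755° is 111699 × cos 67.755° ≈ 111699 × 0.3786 = 42285.6 m.
So at most 5e-06° × 42285.6 ≈ 0.211428 m east–west.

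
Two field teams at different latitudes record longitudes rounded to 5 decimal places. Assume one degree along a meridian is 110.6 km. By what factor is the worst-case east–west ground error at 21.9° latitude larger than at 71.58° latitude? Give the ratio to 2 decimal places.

Rounding to 5 decimal places leaves the longitude within ±5e-06° of the true value.
Error at 21.9° = 5e-06° × 110600 × cos 21.9° ≈ 0.553 × 0.9278 = 0.51309 m.
Error at 71.58° = 5e-06° × 110600 × cos 71.58° ≈ 0.553 × 0.3160 = 0.17474 m.
The ratio reduces to cos 21.9° / cos 71.58° = 0.9278/0.3160 ≈ 2.9364.

2.94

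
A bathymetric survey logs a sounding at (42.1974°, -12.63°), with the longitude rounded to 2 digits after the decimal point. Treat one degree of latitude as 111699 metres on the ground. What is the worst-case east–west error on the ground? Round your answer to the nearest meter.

414 meters

Rounding to 2 decimal places leaves the longitude within ±0.005° of the true value.
Parallels shrink by cos φ, so at 42.1974° a degree of longitude is 111699 × 0.7408 ≈ 82750.5 m.
East–west error: 0.005° × 82750.5 m/° ≈ 413.753 m.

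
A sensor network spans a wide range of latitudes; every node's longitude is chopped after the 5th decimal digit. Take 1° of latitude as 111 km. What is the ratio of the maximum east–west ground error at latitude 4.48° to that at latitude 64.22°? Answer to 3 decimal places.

Truncating at 5 decimal places can drop up to a full unit in the last place, so the longitude may be off by as much as 1e-05°.
At 4.48°: 1e-05° × 111000 × cos 4.48° = 1e-05 × 111000 × 0.9969 ≈ 1.1066 m.
Error at 64.22° = 1e-05° × 111000 × cos 64.22° ≈ 1.11 × 0.4349 = 0.48276 m.
The ratio reduces to cos 4.48° / cos 64.22° = 0.9969/0.4349 ≈ 2.2923.

2.292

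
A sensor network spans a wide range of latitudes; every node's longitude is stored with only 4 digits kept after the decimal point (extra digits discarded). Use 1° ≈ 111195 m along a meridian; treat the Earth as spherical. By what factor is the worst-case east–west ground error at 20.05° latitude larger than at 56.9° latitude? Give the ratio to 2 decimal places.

1.72

Truncating at 4 decimal places can drop up to a full unit in the last place, so the longitude may be off by as much as 0.0001°.
Error at 20.05° = 0.0001° × 111195 × cos 20.05° ≈ 11.12 × 0.9394 = 10.446 m.
At 56.9°: 0.0001° × 111195 × cos 56.9° = 0.0001 × 111195 × 0.5461 ≈ 6.0724 m.
The ratio reduces to cos 20.05° / cos 56.9° = 0.9394/0.5461 ≈ 1.7202.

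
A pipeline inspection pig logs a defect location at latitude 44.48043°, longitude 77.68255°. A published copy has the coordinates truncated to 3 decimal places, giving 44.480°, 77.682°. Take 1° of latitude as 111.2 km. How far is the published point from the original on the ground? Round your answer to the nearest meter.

65 meters

The latitude changed by +0.00043° and the longitude by +0.00055°.
N–S: 0.00043° × 111200 m/° = 47.816 m.
E–W at 44.48°: 0.00055° × 111200 × cos 44.48° = 0.00055 × 111200 × 0.7135 ≈ 43.6374 m.
Hypotenuse of the two orthogonal shifts: √(47.816² + 43.6374²) = 64.7348 m.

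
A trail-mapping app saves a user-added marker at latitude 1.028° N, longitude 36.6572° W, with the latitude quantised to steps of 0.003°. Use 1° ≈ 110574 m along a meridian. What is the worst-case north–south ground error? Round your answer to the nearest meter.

With a 0.003° grid the true value lies within half a step, ±0.003°/2 = ±0.0015°, of the stored one.
North–south distance: 0.0015° × 110574 m/° = 165.861 m.

166 meters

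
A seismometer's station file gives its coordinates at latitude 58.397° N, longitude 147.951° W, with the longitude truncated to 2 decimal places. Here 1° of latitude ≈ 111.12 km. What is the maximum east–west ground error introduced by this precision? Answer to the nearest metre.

Truncating at 2 decimal places can drop up to a full unit in the last place, so the longitude may be off by as much as 0.01°.
At latitude 58.397° a degree of longitude spans 111120 m × cos 58.397° = 111120 × 0.5240 ≈ 58230.3 m.
So at most 0.01° × 58230.3 ≈ 582.303 m east–west.

582 metres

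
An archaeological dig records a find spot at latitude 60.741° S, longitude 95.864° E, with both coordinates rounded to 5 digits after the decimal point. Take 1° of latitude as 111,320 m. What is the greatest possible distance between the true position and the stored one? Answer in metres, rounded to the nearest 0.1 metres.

Rounding to 5 decimal places leaves each coordinate within ±5e-06° of the true value.
N–S: 5e-06° × 111320 m/° = 0.5566 m.
E–W at 60.741°: 5e-06° × 111320 × cos 60.741° = 5e-06 × 111320 × 0.4888 ≈ 0.272043 m.
Combining orthogonally: (0.5566² + 0.272043²)^½ ≈ 0.619525 m.

0.6 metres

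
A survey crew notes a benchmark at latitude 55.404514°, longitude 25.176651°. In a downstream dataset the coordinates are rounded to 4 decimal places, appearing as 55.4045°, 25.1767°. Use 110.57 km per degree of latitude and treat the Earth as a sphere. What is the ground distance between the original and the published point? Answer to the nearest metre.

Δlat = 55.404514 − 55.4045 = +0.000014°; Δlon = 25.176651 − 25.1767 = -0.000049°.
N–S: 0.000014° × 110570 m/° = 1.54798 m.
East–west at this latitude: -0.000049° × 110570 × cos 55.4045° ≈ -0.000049 × 62779.3 = -3.07619 m.
Combined displacement = (1.54798² + 3.07619²)^½ ≈ 3.44371 m.

3 metres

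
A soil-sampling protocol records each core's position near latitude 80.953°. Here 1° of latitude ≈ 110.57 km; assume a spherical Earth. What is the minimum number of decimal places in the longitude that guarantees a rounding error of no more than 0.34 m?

At 80.953° one degree of longitude covers 110570 × cos 80.953° ≈ 110570 × 0.1572 ≈ 17386.5 m.
N decimal places → at most half a unit in the last place, 0.5 × 10⁻ᴺ° = 17386.5/2 × 10⁻ᴺ m.
Setting 8693.27 × 10⁻ᴺ ≤ 0.34 gives 10ᴺ ≥ 2.557e+04, i.e. N ≥ 4.41.
N = 4 would give 0.869 m (too coarse); N = 5 gives 0.0869 m ≤ 0.34 m.

5 decimal places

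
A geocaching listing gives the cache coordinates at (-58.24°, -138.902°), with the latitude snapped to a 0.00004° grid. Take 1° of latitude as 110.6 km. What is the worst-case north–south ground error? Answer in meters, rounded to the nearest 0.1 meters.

With a 0.00004° grid the true value lies within half a step, ±0.00004°/2 = ±2e-05°, of the stored one.
North–south distance: 2e-05° × 110600 m/° = 2.212 m.

2.2 meters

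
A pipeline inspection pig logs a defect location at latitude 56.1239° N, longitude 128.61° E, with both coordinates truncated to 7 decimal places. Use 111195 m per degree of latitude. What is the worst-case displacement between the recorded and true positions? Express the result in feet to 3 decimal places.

Truncating at 7 decimal places can drop up to a full unit in the last place, so each coordinate may be off by as much as 1e-07°.
Latitude error → 1e-07 × 111195 = 0.0111195 m along the meridian.
Longitude error → 1e-07 × 111195 × cos 56.1239° = 1e-07 × 111195 × 0.5574 ≈ 0.006198 m.
Worst case both components are at the extreme and orthogonal: √(0.0111195² + 0.006198²) ≈ 0.0127302 m.
In feet: 0.0127302 m ÷ 0.3048 ≈ 0.041766 ft.

0.042 feet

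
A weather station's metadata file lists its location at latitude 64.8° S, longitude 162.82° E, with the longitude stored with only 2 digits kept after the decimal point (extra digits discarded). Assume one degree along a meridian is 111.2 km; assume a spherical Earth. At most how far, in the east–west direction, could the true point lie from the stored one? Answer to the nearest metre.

Truncating at 2 decimal places can drop up to a full unit in the last place, so the longitude may be off by as much as 0.01°.
One degree of longitude at 64.8° is 111200 × cos 64.8° ≈ 111200 × 0.4258 = 47346.7 m.
So at most 0.01° × 47346.7 ≈ 473.467 m east–west.

473 metres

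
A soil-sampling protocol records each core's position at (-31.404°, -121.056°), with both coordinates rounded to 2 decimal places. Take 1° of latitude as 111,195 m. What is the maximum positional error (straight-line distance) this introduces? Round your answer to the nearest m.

Rounding to 2 decimal places leaves each coordinate within ±0.005° of the true value.
N–S: 0.005° × 111195 m/° = 555.975 m.
East–west component at 31.404°: 0.005° × 111195 × cos 31.404° ≈ 0.005 × 94906.5 ≈ 474.533 m.
The two errors are perpendicular, so the maximum displacement is √(555.975² + 474.533²) ≈ 730.951 m.

731 m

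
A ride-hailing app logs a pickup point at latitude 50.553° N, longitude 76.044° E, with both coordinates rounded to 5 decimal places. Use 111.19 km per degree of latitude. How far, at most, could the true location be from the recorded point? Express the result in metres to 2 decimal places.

0.66 metres

Rounding to 5 decimal places leaves each coordinate within ±5e-06° of the true value.
N–S: 5e-06° × 111190 m/° = 0.55595 m.
Longitude error → 5e-06 × 111190 × cos 50.553° = 5e-06 × 111190 × 0.6354 ≈ 0.353231 m.
The two errors are perpendicular, so the maximum displacement is √(0.55595² + 0.353231²) ≈ 0.658675 m.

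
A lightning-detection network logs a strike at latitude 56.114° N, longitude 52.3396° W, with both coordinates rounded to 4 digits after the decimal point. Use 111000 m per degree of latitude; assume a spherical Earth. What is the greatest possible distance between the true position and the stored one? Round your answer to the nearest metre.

6 metres

Rounding to 4 decimal places leaves each coordinate within ±5e-05° of the true value.
N–S: 5e-05° × 111000 m/° = 5.55 m.
E–W at 56.114°: 5e-05° × 111000 × cos 56.114° = 5e-05 × 111000 × 0.5575 ≈ 3.09436 m.
The two errors are perpendicular, so the maximum displacement is √(5.55² + 3.09436²) ≈ 6.35433 m.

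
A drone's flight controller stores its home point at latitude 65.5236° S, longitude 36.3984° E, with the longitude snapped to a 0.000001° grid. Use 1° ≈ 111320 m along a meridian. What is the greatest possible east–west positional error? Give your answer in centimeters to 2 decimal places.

With a 0.000001° grid the true value lies within half a step, ±0.000001°/2 = ±5e-07°, of the stored one.
Parallels shrink by cos φ, so at 65.5236° a degree of longitude is 111320 × 0.4143 ≈ 46121.9 m.
Maximum E–W displacement: 5e-07 × 46121.9 = 0.023061 m.
That is 0.023061 m = 2.3061 cm.

2.31 centimeters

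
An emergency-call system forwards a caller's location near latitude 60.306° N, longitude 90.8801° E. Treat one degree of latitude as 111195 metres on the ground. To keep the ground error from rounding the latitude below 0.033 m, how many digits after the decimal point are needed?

One degree of latitude covers 111195 m.
Rounding to N decimal places gives at most 0.5 × 10⁻ᴺ degrees of error, i.e. 0.5 × 10⁻ᴺ × 111195 m.
Need 0.5 × 111195 × 10⁻ᴺ ≤ 0.033 → 10⁻ᴺ ≤ 5.936e-07, so N ≥ 6.23.
So 7 decimal places suffice (0.00556 m); 6 would allow up to 0.0556 m.

7 decimal places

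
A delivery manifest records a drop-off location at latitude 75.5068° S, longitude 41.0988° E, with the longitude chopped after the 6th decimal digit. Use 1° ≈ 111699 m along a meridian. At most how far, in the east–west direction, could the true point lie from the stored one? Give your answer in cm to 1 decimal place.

Truncating at 6 decimal places can drop up to a full unit in the last place, so the longitude may be off by as much as 1e-06°.
One degree of longitude at 75.5068° is 111699 × cos 75.5068° ≈ 111699 × 0.2503 = 27954.4 m.
So at most 1e-06° × 27954.4 ≈ 0.0279544 m east–west.
That is 0.0279544 m = 2.7954 cm.

2.8 cm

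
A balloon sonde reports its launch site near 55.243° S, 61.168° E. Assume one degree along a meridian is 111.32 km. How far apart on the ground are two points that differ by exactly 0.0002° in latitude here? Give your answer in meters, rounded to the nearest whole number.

Along a meridian 0.0002° is 0.0002 × 111320 = 22.264 m.

22 meters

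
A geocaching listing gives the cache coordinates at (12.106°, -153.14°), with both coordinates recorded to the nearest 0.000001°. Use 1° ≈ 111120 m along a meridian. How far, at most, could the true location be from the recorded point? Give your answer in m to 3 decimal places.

0.078 m

Rounding to 6 decimal places leaves each coordinate within ±5e-07° of the true value.
North–south component: 5e-07° × 111120 = 0.05556 m.
Longitude error → 5e-07 × 111120 × cos 12.106° = 5e-07 × 111120 × 0.9778 ≈ 0.0543244 m.
Combining orthogonally: (0.05556² + 0.0543244²)^½ ≈ 0.0777049 m.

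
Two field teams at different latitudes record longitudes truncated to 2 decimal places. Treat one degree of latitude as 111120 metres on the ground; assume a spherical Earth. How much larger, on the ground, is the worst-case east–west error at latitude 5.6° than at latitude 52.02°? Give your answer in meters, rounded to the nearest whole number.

Truncating at 2 decimal places can drop up to a full unit in the last place, so the longitude may be off by as much as 0.01°.
Error at 5.6° = 0.01° × 111120 × cos 5.6° ≈ 1111.2 × 0.9952 = 1105.9 m.
Error at 52.02° = 0.01° × 111120 × cos 52.02° ≈ 1111.2 × 0.6154 = 683.82 m.
Difference: 1105.9 − 683.82 = 422.08 m.

422 meters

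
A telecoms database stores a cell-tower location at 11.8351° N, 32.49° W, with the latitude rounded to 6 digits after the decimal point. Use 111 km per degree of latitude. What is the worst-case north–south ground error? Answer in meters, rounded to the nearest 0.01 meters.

0.06 meters

Rounding to 6 decimal places leaves the latitude within ±5e-07° of the true value.
Along the meridian that is 5e-07° × 111000 m/° = 0.0555 m.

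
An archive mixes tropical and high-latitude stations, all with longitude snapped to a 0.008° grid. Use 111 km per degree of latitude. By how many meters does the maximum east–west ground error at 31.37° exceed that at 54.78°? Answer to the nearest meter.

123 meters

With a 0.008° grid the true value lies within half a step, ±0.008°/2 = ±0.004°, of the stored one.
Error at 31.37° = 0.004° × 111000 × cos 31.37° ≈ 444 × 0.8538 = 379.1 m.
Error at 54.78° = 0.004° × 111000 × cos 54.78° ≈ 444 × 0.5767 = 256.06 m.
So the lower-latitude error exceeds the higher by 379.1 − 256.06 = 123.04 m.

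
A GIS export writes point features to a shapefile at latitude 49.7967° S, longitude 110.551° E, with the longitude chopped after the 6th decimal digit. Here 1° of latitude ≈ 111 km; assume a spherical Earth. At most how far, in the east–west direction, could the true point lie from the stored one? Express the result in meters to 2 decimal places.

0.07 meters

Truncating at 6 decimal places can drop up to a full unit in the last place, so the longitude may be off by as much as 1e-06°.
Parallels shrink by cos φ, so at 49.7967° a degree of longitude is 111000 × 0.6455 ≈ 71650.7 m.
So at most 1e-06° × 71650.7 ≈ 0.0716507 m east–west.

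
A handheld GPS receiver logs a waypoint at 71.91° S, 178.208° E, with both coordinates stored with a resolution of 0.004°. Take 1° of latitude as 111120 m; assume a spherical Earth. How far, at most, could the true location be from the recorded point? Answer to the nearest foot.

With a 0.004° grid the true value lies within half a step, ±0.004°/2 = ±0.002°, of the stored one.
N–S: 0.002° × 111120 m/° = 222.24 m.
East–west component at 71.91°: 0.002° × 111120 × cos 71.91° ≈ 0.002 × 34503.9 ≈ 69.0079 m.
Combining orthogonally: (222.24² + 69.0079²)^½ ≈ 232.707 m.
Converting: 232.707 m × 3.2808 ft/m ≈ 763.48 ft.

763 feet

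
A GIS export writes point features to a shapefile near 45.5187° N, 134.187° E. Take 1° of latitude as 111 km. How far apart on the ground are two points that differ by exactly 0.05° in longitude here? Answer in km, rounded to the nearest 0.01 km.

0.05° of longitude at 45.5187° is 0.05 × 111000 × cos 45.5187° ≈ 0.05 × 77775.1 = 3888.75 m.
That is 3888.75 m = 3.8888 km.

3.89 km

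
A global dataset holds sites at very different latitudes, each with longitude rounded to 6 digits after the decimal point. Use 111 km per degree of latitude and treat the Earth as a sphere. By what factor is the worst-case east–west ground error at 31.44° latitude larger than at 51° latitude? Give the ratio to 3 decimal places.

1.356

Rounding to 6 decimal places leaves the longitude within ±5e-07° of the true value.
Error at 31.44° = 5e-07° × 111000 × cos 31.44° ≈ 0.0555 × 0.8532 = 0.047352 m.
At 51°: 5e-07° × 111000 × cos 51° = 5e-07 × 111000 × 0.6293 ≈ 0.034927 m.
The ratio reduces to cos 31.44° / cos 51° = 0.8532/0.6293 ≈ 1.3557.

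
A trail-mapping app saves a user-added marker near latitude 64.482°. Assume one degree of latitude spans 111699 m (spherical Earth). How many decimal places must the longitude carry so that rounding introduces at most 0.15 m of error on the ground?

6

At 64.482° one degree of longitude covers 111699 × cos 64.482° ≈ 111699 × 0.4308 ≈ 48119.3 m.
With N decimal places the half-ulp bound is 0.5·10⁻ᴺ°, or 0.5·10⁻ᴺ × 48119.3 m on the ground.
Need 0.5 × 48119.3 × 10⁻ᴺ ≤ 0.15 → 10⁻ᴺ ≤ 6.235e-06, so N ≥ 5.21.
At 5 places the error can reach 0.241 m, but 6 places keeps it to 0.0241 m.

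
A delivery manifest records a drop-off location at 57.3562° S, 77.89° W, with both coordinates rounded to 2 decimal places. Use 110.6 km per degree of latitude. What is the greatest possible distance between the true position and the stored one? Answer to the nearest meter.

628 meters

Rounding to 2 decimal places leaves each coordinate within ±0.005° of the true value.
Latitude error → 0.005 × 110600 = 553 m along the meridian.
East–west component at 57.3562°: 0.005° × 110600 × cos 57.3562° ≈ 0.005 × 59659.3 ≈ 298.296 m.
Worst case both components are at the extreme and orthogonal: √(553² + 298.296²) ≈ 628.323 m.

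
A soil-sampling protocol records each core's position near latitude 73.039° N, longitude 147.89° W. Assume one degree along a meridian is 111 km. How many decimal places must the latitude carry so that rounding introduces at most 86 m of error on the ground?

One degree of latitude covers 111000 m.
N decimal places → at most half a unit in the last place, 0.5 × 10⁻ᴺ° = 111000/2 × 10⁻ᴺ m.
Need 0.5 × 111000 × 10⁻ᴺ ≤ 86 → 10⁻ᴺ ≤ 1.550e-03, so N ≥ 2.81.
N = 2 would give 555 m (too coarse); N = 3 gives 55.5 m ≤ 86 m.

3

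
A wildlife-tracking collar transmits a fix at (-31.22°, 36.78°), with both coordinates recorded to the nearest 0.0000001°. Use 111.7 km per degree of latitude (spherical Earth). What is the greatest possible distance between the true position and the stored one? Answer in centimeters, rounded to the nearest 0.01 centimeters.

0.73 centimeters

Rounding to 7 decimal places leaves each coordinate within ±5e-08° of the true value.
N–S: 5e-08° × 111700 m/° = 0.005585 m.
Longitude error → 5e-08 × 111700 × cos 31.22° = 5e-08 × 111700 × 0.8552 ≈ 0.0047762 m.
Combining orthogonally: (0.005585² + 0.0047762²)^½ ≈ 0.00734876 m.
That is 0.00734876 m = 0.73488 cm.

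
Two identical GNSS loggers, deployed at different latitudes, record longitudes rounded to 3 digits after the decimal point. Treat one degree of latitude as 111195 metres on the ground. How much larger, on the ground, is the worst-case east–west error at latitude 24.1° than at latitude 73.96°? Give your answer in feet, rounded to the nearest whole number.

Rounding to 3 decimal places leaves the longitude within ±0.0005° of the true value.
Error at 24.1° = 0.0005° × 111195 × cos 24.1° ≈ 55.598 × 0.9128 = 50.751 m.
Error at 73.96° = 0.0005° × 111195 × cos 73.96° ≈ 55.598 × 0.2763 = 15.362 m.
Difference: 50.751 − 15.362 = 35.389 m.
Converting: 35.3892 m × 3.2808 ft/m ≈ 116.11 ft.

116 feet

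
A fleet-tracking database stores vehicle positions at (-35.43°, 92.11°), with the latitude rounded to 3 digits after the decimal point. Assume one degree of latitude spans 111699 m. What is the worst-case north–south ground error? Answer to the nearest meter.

56 meters

Rounding to 3 decimal places leaves the latitude within ±0.0005° of the true value.
Along the meridian that is 0.0005° × 111699 m/° = 55.8495 m.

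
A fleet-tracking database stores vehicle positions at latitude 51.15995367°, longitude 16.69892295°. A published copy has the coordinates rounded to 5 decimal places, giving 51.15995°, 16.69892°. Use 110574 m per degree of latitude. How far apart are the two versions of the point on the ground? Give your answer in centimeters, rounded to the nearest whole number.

Δlat = 51.15995367 − 51.15995 = +0.00000367°; Δlon = 16.69892295 − 16.69892 = +0.00000295°.
N–S: 0.00000367° × 110574 m/° = 0.405807 m.
East–west at this latitude: 0.00000295° × 110574 × cos 51.16° ≈ 0.00000295 × 69346.3 = 0.204572 m.
Combined displacement = (0.405807² + 0.204572²)^½ ≈ 0.454454 m.
That is 0.454454 m = 45.445 cm.

45 centimeters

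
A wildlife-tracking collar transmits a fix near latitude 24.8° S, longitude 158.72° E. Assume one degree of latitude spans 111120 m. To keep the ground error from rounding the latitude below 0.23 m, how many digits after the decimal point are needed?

6 decimal places

One degree of latitude covers 111120 m.
Rounding to N decimal places gives at most 0.5 × 10⁻ᴺ degrees of error, i.e. 0.5 × 10⁻ᴺ × 111120 m.
Need 0.5 × 111120 × 10⁻ᴺ ≤ 0.23 → 10⁻ᴺ ≤ 4.140e-06, so N ≥ 5.38.
N = 5 would give 0.556 m (too coarse); N = 6 gives 0.0556 m ≤ 0.23 m.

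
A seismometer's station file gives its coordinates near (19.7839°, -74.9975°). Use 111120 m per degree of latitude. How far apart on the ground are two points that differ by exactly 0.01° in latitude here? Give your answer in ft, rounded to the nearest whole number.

3646 ft

0.01° × 111120 m/° = 1111.2 m.
Converting: 1111.2 m × 3.2808 ft/m ≈ 3645.7 ft.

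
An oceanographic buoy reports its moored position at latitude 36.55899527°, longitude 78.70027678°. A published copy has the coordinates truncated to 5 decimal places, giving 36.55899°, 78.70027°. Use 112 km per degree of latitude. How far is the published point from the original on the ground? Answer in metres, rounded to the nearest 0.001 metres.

Δlat = 36.55899527 − 36.55899 = +0.00000527°; Δlon = 78.70027678 − 78.70027 = +0.00000678°.
N–S: 0.00000527° × 112000 m/° = 0.59024 m.
East–west at this latitude: 0.00000678° × 112000 × cos 36.559° ≈ 0.00000678 × 89963.3 = 0.609951 m.
Combined displacement = (0.59024² + 0.609951²)^½ ≈ 0.848778 m.

0.849 metres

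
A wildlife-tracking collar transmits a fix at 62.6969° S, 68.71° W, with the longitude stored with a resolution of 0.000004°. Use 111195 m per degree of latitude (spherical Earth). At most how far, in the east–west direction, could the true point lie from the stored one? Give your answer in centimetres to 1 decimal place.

With a 0.000004° grid the true value lies within half a step, ±0.000004°/2 = ±2e-06°, of the stored one.
At latitude 62.6969° a degree of longitude spans 111195 m × cos 62.6969° = 111195 × 0.4587 ≈ 51004.9 m.
East–west error: 2e-06° × 51004.9 m/° ≈ 0.10201 m.
That is 0.10201 m = 10.201 cm.

10.2 centimetres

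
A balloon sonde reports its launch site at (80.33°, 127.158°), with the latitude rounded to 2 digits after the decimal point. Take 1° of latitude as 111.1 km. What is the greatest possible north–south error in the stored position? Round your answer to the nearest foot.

1823 feet

Rounding to 2 decimal places leaves the latitude within ±0.005° of the true value.
So the N–S error is at most 0.005 × 111100 = 555.5 m.
Converting: 555.5 m × 3.2808 ft/m ≈ 1822.5 ft.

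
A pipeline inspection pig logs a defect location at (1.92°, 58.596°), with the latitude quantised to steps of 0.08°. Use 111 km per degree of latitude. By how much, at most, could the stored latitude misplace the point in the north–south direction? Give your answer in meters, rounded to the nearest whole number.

4440 meters

With a 0.08° grid the true value lies within half a step, ±0.08°/2 = ±0.04°, of the stored one.
So the N–S error is at most 0.04 × 111000 = 4440 m.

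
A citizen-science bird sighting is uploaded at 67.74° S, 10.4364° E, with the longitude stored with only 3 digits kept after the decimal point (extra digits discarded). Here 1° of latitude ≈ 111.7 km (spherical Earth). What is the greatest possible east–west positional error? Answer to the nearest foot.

Truncating at 3 decimal places can drop up to a full unit in the last place, so the longitude may be off by as much as 0.001°.
Parallels shrink by cos φ, so at 67.74° a degree of longitude is 111700 × 0.3788 ≈ 42313.1 m.
East–west error: 0.001° × 42313.1 m/° ≈ 42.3131 m.
In feet: 42.3131 m ÷ 0.3048 ≈ 138.82 ft.

139 feet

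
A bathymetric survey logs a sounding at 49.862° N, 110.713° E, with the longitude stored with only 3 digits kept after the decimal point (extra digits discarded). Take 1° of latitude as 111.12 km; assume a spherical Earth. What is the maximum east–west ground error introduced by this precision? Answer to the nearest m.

72 m

Truncating at 3 decimal places can drop up to a full unit in the last place, so the longitude may be off by as much as 0.001°.
At latitude 49.862° a degree of longitude spans 111120 m × cos 49.862° = 111120 × 0.6446 ≈ 71631.4 m.
So at most 0.001° × 71631.4 ≈ 71.6314 m east–west.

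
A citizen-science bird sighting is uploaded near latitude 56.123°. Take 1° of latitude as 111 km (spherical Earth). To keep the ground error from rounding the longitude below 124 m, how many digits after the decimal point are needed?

At 56.123° one degree of longitude covers 111000 × cos 56.123° ≈ 111000 × 0.5574 ≈ 61872.7 m.
N decimal places → at most half a unit in the last place, 0.5 × 10⁻ᴺ° = 61872.7/2 × 10⁻ᴺ m.
Setting 30936.4 × 10⁻ᴺ ≤ 124 gives 10ᴺ ≥ 249.5, i.e. N ≥ 2.40.
N = 2 would give 309 m (too coarse); N = 3 gives 30.9 m ≤ 124 m.

3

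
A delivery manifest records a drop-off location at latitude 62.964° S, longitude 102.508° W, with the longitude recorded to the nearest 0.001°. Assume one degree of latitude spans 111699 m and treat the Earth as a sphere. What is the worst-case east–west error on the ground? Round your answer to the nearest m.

25 m

Rounding to 3 decimal places leaves the longitude within ±0.0005° of the true value.
At latitude 62.964° a degree of longitude spans 111699 m × cos 62.964° = 111699 × 0.4546 ≈ 50772.8 m.
East–west error: 0.0005° × 50772.8 m/° ≈ 25.3864 m.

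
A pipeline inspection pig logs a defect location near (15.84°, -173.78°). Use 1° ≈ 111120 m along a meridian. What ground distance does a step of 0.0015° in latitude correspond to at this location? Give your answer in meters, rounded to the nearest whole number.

167 meters

Along a meridian 0.0015° is 0.0015 × 111120 = 166.68 m.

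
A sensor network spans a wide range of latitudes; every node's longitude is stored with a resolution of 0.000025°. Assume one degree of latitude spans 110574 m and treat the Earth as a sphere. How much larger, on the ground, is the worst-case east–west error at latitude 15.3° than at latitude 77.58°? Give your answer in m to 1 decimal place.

With a 0.000025° grid the true value lies within half a step, ±0.000025°/2 = ±1.25e-05°, of the stored one.
Error at 15.3° = 1.25e-05° × 110574 × cos 15.3° ≈ 1.3822 × 0.9646 = 1.3332 m.
Error at 77.58° = 1.25e-05° × 110574 × cos 77.58° ≈ 1.3822 × 0.2151 = 0.29727 m.
So the lower-latitude error exceeds the higher by 1.3332 − 0.29727 = 1.0359 m.

1.0 m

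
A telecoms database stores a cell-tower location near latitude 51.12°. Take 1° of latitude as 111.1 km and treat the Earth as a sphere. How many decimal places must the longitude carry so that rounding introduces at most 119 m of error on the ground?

At 51.12° one degree of longitude covers 111100 × cos 51.12° ≈ 111100 × 0.6277 ≈ 69736.5 m.
Rounding to N decimal places gives at most 0.5 × 10⁻ᴺ degrees of error, i.e. 0.5 × 10⁻ᴺ × 69736.5 m.
Need 0.5 × 69736.5 × 10⁻ᴺ ≤ 119 → 10⁻ᴺ ≤ 3.413e-03, so N ≥ 2.47.
So 3 decimal places suffice (34.9 m); 2 would allow up to 349 m.

3 decimal places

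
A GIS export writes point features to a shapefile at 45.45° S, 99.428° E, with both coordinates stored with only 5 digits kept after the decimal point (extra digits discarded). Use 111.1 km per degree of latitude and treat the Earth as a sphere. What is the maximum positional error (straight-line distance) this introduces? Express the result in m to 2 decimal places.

Truncating at 5 decimal places can drop up to a full unit in the last place, so each coordinate may be off by as much as 1e-05°.
N–S: 1e-05° × 111100 m/° = 1.111 m.
E–W at 45.45°: 1e-05° × 111100 × cos 45.45° = 1e-05 × 111100 × 0.7015 ≈ 0.779401 m.
Combining orthogonally: (1.111² + 0.779401²)^½ ≈ 1.35712 m.

1.36 m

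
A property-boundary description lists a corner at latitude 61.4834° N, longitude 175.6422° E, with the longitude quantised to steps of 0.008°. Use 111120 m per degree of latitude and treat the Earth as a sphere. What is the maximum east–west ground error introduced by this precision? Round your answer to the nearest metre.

With a 0.008° grid the true value lies within half a step, ±0.008°/2 = ±0.004°, of the stored one.
Parallels shrink by cos φ, so at 61.4834° a degree of longitude is 111120 × 0.4774 ≈ 53050.2 m.
Maximum E–W displacement: 0.004 × 53050.2 = 212.201 m.

212 metres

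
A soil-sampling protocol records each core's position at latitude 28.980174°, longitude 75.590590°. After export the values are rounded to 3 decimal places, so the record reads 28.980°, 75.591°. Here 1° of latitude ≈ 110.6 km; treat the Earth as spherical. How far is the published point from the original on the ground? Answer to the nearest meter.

44 meters

The latitude changed by +0.000174° and the longitude by -0.000410°.
North–south shift: 0.000174 × 110600 = 19.2444 m.
E–W at 28.98°: -0.000410° × 110600 × cos 28.98° = -0.000410 × 110600 × 0.8748 ≈ -39.6682 m.
Hypotenuse of the two orthogonal shifts: √(19.2444² + 39.6682²) = 44.0898 m.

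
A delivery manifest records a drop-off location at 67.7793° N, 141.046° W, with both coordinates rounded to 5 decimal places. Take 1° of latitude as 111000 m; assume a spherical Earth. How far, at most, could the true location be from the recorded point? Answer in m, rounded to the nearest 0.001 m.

0.593 m

Rounding to 5 decimal places leaves each coordinate within ±5e-06° of the true value.
N–S: 5e-06° × 111000 m/° = 0.555 m.
E–W at 67.7793°: 5e-06° × 111000 × cos 67.7793° = 5e-06 × 111000 × 0.3782 ≈ 0.209887 m.
Worst case both components are at the extreme and orthogonal: √(0.555² + 0.209887²) ≈ 0.593361 m.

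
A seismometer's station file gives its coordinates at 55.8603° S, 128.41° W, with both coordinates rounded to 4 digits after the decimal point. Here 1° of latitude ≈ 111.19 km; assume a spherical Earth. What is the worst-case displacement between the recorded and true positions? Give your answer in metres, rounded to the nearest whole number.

6 metres

Rounding to 4 decimal places leaves each coordinate within ±5e-05° of the true value.
North–south component: 5e-05° × 111190 = 5.5595 m.
East–west component at 55.8603°: 5e-05° × 111190 × cos 55.8603° ≈ 5e-05 × 62401.2 ≈ 3.12006 m.
The two errors are perpendicular, so the maximum displacement is √(5.5595² + 3.12006²) ≈ 6.37517 m.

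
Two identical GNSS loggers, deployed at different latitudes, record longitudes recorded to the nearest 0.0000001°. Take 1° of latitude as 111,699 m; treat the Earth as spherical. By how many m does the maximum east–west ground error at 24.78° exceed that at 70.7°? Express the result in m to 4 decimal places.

Rounding to 7 decimal places leaves the longitude within ±5e-08° of the true value.
Error at 24.78° = 5e-08° × 111699 × cos 24.78° ≈ 0.0055849 × 0.9079 = 0.0050707 m.
At 70.7°: 5e-08° × 111699 × cos 70.7° = 5e-08 × 111699 × 0.3305 ≈ 0.0018459 m.
Difference: 0.0050707 − 0.0018459 = 0.0032248 m.

0.0032 m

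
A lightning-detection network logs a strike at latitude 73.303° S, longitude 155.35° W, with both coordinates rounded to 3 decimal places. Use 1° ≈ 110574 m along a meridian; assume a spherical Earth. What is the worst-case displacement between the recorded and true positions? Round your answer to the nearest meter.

Rounding to 3 decimal places leaves each coordinate within ±0.0005° of the true value.
Latitude error → 0.0005 × 110574 = 55.287 m along the meridian.
E–W at 73.303°: 0.0005° × 110574 × cos 73.303° = 0.0005 × 110574 × 0.2873 ≈ 15.8845 m.
Worst case both components are at the extreme and orthogonal: √(55.287² + 15.8845²) ≈ 57.5237 m.

58 meters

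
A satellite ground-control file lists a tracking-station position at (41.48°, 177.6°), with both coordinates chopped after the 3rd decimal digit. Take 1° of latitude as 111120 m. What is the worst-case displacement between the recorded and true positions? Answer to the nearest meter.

139 meters

Truncating at 3 decimal places can drop up to a full unit in the last place, so each coordinate may be off by as much as 0.001°.
Latitude error → 0.001 × 111120 = 111.12 m along the meridian.
E–W at 41.48°: 0.001° × 111120 × cos 41.48° = 0.001 × 111120 × 0.7492 ≈ 83.2497 m.
The two errors are perpendicular, so the maximum displacement is √(111.12² + 83.2497²) ≈ 138.846 m.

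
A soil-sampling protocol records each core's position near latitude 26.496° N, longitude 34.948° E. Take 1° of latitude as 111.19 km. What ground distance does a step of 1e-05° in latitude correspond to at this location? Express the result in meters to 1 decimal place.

1.1 meters

Along a meridian 1e-05° is 1e-05 × 111190 = 1.1119 m.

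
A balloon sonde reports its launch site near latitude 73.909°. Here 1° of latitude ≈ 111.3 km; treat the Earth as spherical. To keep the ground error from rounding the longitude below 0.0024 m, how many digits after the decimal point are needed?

7

At 73.909° one degree of longitude covers 111300 × cos 73.909° ≈ 111300 × 0.2772 ≈ 30848.3 m.
With N decimal places the half-ulp bound is 0.5·10⁻ᴺ°, or 0.5·10⁻ᴺ × 30848.3 m on the ground.
Setting 15424.2 × 10⁻ᴺ ≤ 0.0024 gives 10ᴺ ≥ 6.427e+06, i.e. N ≥ 6.81.
N = 6 would give 0.0154 m (too coarse); N = 7 gives 0.00154 m ≤ 0.0024 m.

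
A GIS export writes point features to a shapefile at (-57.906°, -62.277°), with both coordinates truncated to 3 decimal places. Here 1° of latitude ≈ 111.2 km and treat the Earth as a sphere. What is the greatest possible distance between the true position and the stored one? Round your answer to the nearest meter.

126 meters

Truncating at 3 decimal places can drop up to a full unit in the last place, so each coordinate may be off by as much as 0.001°.
North–south component: 0.001° × 111200 = 111.2 m.
E–W at 57.906°: 0.001° × 111200 × cos 57.906° = 0.001 × 111200 × 0.5313 ≈ 59.0817 m.
Worst case both components are at the extreme and orthogonal: √(111.2² + 59.0817²) ≈ 125.921 m.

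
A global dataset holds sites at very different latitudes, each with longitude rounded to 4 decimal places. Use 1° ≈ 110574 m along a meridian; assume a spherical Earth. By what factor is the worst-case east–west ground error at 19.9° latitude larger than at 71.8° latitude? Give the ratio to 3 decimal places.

Rounding to 4 decimal places leaves the longitude within ±5e-05° of the true value.
At 19.9°: 5e-05° × 110574 × cos 19.9° = 5e-05 × 110574 × 0.9403 ≈ 5.1986 m.
Error at 71.8° = 5e-05° × 110574 × cos 71.8° ≈ 5.5287 × 0.3123 = 1.7268 m.
The ratio reduces to cos 19.9° / cos 71.8° = 0.9403/0.3123 ≈ 3.0105.

3.011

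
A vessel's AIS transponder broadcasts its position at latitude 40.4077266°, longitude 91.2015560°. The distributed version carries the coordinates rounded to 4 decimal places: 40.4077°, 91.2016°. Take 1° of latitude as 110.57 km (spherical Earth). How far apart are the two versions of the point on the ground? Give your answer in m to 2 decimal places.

Δlat = 40.4077266 − 40.4077 = +0.0000266°; Δlon = 91.2015560 − 91.2016 = -0.0000440°.
N–S: 0.0000266° × 110570 m/° = 2.94116 m.
East–west at this latitude: -0.0000440° × 110570 × cos 40.4077° ≈ -0.0000440 × 84193.7 = -3.70452 m.
Combined displacement = (2.94116² + 3.70452²)^½ ≈ 4.73011 m.

4.73 m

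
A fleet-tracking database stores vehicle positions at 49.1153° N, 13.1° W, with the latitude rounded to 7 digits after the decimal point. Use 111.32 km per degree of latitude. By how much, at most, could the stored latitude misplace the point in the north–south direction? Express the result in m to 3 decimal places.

0.006 m

Rounding to 7 decimal places leaves the latitude within ±5e-08° of the true value.
Along the meridian that is 5e-08° × 111320 m/° = 0.005566 m.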